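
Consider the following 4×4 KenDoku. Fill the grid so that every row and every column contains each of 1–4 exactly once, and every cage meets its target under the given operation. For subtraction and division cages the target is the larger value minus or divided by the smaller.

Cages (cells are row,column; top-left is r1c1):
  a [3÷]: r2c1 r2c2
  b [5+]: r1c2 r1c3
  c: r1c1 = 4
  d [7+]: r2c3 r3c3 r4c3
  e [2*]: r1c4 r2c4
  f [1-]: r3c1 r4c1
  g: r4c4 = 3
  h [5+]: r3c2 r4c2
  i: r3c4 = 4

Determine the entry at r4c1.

Cage c is given, which forces r1c1 = 4.
Cage i is a single given cell; hence r3c4 = 4.
Cage g is given, which forces r4c4 = 3.
The only place for 1 in row 1 is r1c4.
1 is placed in column 4, leaving r2c4 = 2.
In row 2, 4 can only go at r2c3, so r2c3 = 4.
The only place for 4 in row 4 is r4c2.
The two cells of cage h must have sum 5, which forces r3c2 = 1.
Row 3 now contains 1, which forces r3c3 = 2.
Column 3 already has 2, so r4c3 = 1.
Cage b's pair has sum 5; hence r1c2 = 2.
Column 3 already has 2, so r1c3 = 3.
Cage a's pair has quotient 3, which forces r2c1 = 1.
Column 2 already has 1, leaving r2c2 = 3.
2 is placed in row 3, leaving r3c1 = 3.
1 is placed in row 4; hence r4c1 = 2.
The full grid is 4 2 3 1 / 1 3 4 2 / 3 1 2 4 / 2 4 1 3.

2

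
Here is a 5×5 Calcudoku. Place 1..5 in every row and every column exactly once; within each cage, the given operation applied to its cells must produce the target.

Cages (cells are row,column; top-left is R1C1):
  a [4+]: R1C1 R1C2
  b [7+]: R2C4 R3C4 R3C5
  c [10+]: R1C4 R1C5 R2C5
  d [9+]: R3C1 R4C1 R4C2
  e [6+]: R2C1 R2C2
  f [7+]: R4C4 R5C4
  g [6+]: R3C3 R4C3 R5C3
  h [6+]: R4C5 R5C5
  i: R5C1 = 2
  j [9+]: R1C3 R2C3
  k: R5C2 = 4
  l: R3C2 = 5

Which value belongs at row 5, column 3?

L is a freebie, so R3C2 = 5.
Cage i is a single given cell, leaving R5C1 = 2.
Cage k is given, which forces R5C2 = 4.
The 3 cells of cage c must have sum 10; hence R1C4 = 5.
The 3 cells of cage c must have sum 10; hence R1C5 = 2.
R4C5 and R5C5 in column 5 are {1, 5}, leaving R2C5 = 3.
Column 5 now contains 3, which forces R3C5 = 4.
5 is placed in column 4, so R5C4 = 3.
Row 1 now contains 5, so R1C3 = 4.
Cage j needs two cells with sum 9, which forces R2C3 = 5.
Cage f needs two cells with sum 7, which forces R4C4 = 4.
3 is placed in row 5, so R5C3 = 1.
Row 5 now contains 1, leaving R5C5 = 5.
Row 2 already has 5; hence R2C1 = 4.
The two cells of cage e must have sum 6, so R2C2 = 2.
Row 2 now contains 2; hence R2C4 = 1.
1 is placed in column 4, so R3C4 = 2.
4 is placed in row 4, leaving R4C1 = 5.
5 is placed in column 5, so R4C5 = 1.
Cage d has sum 9, leaving R3C1 = 1.
2 is placed in row 3, which forces R3C3 = 3.
1 is placed in row 4; hence R4C2 = 3.
Cage g has sum 6, leaving R4C3 = 2.
Column 1 now contains 1; hence R1C1 = 3.
Column 2 now contains 3; hence R1C2 = 1.
Completed grid: 3 1 4 5 2 / 4 2 5 1 3 / 1 5 3 2 4 / 5 3 2 4 1 / 2 4 1 3 5.

1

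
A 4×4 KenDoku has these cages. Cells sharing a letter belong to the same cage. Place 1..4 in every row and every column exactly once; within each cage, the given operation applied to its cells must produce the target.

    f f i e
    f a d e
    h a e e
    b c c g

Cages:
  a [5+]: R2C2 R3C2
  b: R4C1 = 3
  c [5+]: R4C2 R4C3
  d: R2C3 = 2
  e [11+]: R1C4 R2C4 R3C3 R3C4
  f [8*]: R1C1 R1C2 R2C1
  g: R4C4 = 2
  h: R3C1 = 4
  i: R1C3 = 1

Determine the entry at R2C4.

4

Cage i is a single given cell, which forces R1C3 = 1.
Cage d is a single given cell; hence R2C3 = 2.
H is a freebie, so R3C1 = 4.
Row 3 now contains 4; hence R3C3 = 3.
Cage b is a single given cell; hence R4C1 = 3.
3 is placed in column 3; hence R4C3 = 4.
Cage g is a single given cell, so R4C4 = 2.
Column 1 now contains 4; hence R1C1 = 2.
The 3 cells of cage f must have product 8, which forces R1C2 = 4.
Row 1 now contains 4, leaving R1C4 = 3.
Column 1 now contains 4, which forces R2C1 = 1.
4 is placed in column 2, which forces R2C2 = 3.
3 is placed in column 4, leaving R2C4 = 4.
2 is placed in column 4, leaving R3C4 = 1.
2 is placed in row 4; hence R4C2 = 1.
Row 3 now contains 1, leaving R3C2 = 2.
Completed grid: 2 4 1 3 / 1 3 2 4 / 4 2 3 1 / 3 1 4 2.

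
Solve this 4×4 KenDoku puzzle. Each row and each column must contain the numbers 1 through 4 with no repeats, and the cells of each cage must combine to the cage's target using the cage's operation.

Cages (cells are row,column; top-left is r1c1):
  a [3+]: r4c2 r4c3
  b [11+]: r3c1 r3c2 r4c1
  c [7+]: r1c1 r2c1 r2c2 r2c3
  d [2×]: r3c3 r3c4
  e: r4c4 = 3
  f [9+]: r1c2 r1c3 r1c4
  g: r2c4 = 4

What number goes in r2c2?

Cage c has sum 7, which forces r1c1 = 1.
G is a freebie, so r2c4 = 4.
Cage b has sum 11, so r3c1 = 3.
Cage b has sum 11, which forces r3c2 = 4.
The 3 cells of cage b must have sum 11, so r4c1 = 4.
Cage e is given, which forces r4c4 = 3.
Cage f has sum 9, so r1c2 = 3.
Cage f needs sum 9, which forces r1c3 = 4.
Column 4 now contains 3, leaving r1c4 = 2.
3 is placed in column 1, leaving r2c1 = 2.
Column 2 already has 3; hence r2c2 = 1.
1 is placed in row 2; hence r2c3 = 3.
Column 4 already has 2, leaving r3c4 = 1.
Column 2 now contains 1; hence r4c2 = 2.
Row 4 now contains 2, which forces r4c3 = 1.
1 is placed in row 3, leaving r3c3 = 2.
Completed grid: 1 3 4 2 / 2 1 3 4 / 3 4 2 1 / 4 2 1 3.

1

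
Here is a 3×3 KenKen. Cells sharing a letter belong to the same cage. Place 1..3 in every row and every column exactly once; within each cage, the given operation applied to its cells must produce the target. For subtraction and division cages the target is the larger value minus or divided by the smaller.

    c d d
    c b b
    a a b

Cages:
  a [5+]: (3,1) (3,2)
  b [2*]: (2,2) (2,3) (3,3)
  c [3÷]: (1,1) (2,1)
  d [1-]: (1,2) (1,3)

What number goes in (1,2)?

2

Cage b needs product 2, which forces (2,2) = 1.
Cage b has product 2; hence (2,3) = 2.
Cage b has product 2, leaving (3,3) = 1.
The two cells of cage c must have quotient 3, which forces (1,1) = 1.
The two cells of cage d must have difference 1; hence (1,2) = 2.
1 is placed in column 3, which forces (1,3) = 3.
1 is placed in row 2; hence (2,1) = 3.
Column 1 already has 3, so (3,1) = 2.
Column 2 now contains 2, which forces (3,2) = 3.
The full grid is 1 2 3 / 3 1 2 / 2 3 1.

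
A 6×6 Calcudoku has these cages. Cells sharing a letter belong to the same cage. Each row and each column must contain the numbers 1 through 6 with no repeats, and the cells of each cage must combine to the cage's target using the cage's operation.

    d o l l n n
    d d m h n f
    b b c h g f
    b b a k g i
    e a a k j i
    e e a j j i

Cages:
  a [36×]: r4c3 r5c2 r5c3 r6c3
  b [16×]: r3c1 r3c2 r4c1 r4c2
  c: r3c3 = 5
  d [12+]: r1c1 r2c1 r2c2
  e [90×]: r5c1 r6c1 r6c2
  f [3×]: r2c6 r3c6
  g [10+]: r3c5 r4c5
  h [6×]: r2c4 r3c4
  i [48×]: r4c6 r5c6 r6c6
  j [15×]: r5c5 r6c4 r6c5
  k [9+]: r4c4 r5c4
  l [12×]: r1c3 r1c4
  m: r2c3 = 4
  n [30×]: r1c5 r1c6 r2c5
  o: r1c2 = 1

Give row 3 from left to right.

O is a freebie, which forces r1c2 = 1.
Cage m is given, leaving r2c3 = 4.
Cage c is given, which forces r3c3 = 5.
The only place for 5 in row 4 is r4c4.
Cage k needs two cells with sum 9, leaving r5c4 = 4.
The only place for 4 in row 1 is r1c1.
Row 4 needs a 3, and only r4c3 is open for it.
In row 4, 1 can only go at r4c1, so r4c1 = 1.
Column 1 already has 1, leaving r3c1 = 2.
Cage b needs product 16; hence r3c2 = 4.
Row 3 now contains 4, which forces r3c5 = 6.
Cage b needs product 16, so r4c2 = 2.
Column 5 already has 6, which forces r4c5 = 4.
4 is placed in row 4; hence r4c6 = 6.
Column 2 already has 2; hence r5c2 = 6.
Column 6 now contains 6, leaving r5c6 = 2.
Column 6 already has 2, which forces r6c6 = 4.
Row 5 already has 2, leaving r5c3 = 1.
The 3 cells of cage e must have product 90, so r6c1 = 6.
Cage a has product 36, so r6c3 = 2.
Column 3 now contains 2, leaving r1c3 = 6.
Cage l needs two cells with product 12, which forces r1c4 = 2.
Column 4 now contains 2, which forces r2c4 = 6.
Cage n needs product 30, which forces r2c5 = 2.
Cage h's pair has product 6, leaving r3c4 = 1.
Row 3 now contains 1, which forces r3c6 = 3.
Column 4 now contains 1; hence r6c4 = 3.
Cage n needs product 30, leaving r1c5 = 3.
Column 6 already has 3, which forces r1c6 = 5.
Column 6 already has 3, which forces r2c6 = 1.
Cage e needs product 90, leaving r5c1 = 3.
The 3 cells of cage j must have product 15, leaving r5c5 = 5.
Row 6 already has 3; hence r6c2 = 5.
The 3 cells of cage j must have product 15, so r6c5 = 1.
Column 1 now contains 3, leaving r2c1 = 5.
Column 2 now contains 5; hence r2c2 = 3.
Filled in: 4 1 6 2 3 5 / 5 3 4 6 2 1 / 2 4 5 1 6 3 / 1 2 3 5 4 6 / 3 6 1 4 5 2 / 6 5 2 3 1 4.

2 4 5 1 6 3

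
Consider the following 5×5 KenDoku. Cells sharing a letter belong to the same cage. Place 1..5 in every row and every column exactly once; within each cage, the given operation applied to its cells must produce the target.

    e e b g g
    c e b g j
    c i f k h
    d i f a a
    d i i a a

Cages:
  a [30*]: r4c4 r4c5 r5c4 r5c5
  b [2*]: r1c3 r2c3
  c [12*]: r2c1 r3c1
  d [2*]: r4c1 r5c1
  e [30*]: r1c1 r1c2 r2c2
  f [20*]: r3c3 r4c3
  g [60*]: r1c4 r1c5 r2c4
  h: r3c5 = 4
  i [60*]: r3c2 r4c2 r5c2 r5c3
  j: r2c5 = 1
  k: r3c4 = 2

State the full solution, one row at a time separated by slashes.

J is a freebie; hence r2c5 = 1.
Cage k is a single given cell, leaving r3c4 = 2.
Cage h is given, which forces r3c5 = 4.
The two cells of cage b must have product 2; hence r1c3 = 1.
The two cells of cage c must have product 12; hence r2c1 = 4.
Row 2 now contains 1; hence r2c3 = 2.
4 is placed in row 3, so r3c1 = 3.
4 is placed in row 3, which forces r3c3 = 5.
Cage f needs two cells with product 20, which forces r4c3 = 4.
Column 3 already has 4, so r5c3 = 3.
Cage g needs product 60; hence r1c4 = 4.
Row 3 already has 5, which forces r3c2 = 1.
Cage i needs product 60, leaving r4c2 = 5.
Cage i needs product 60, so r5c2 = 4.
The 3 cells of cage e must have product 30; hence r1c1 = 5.
The 3 cells of cage e must have product 30, so r1c2 = 2.
Row 1 already has 5; hence r1c5 = 3.
Column 2 already has 5, which forces r2c2 = 3.
Row 2 already has 3, so r2c4 = 5.
Column 5 already has 3, which forces r4c5 = 2.
5 is placed in column 4, which forces r5c4 = 1.
Column 5 now contains 2; hence r5c5 = 5.
Row 4 already has 2, leaving r4c1 = 1.
Column 4 now contains 1, so r4c4 = 3.
Row 5 now contains 1, so r5c1 = 2.

5 2 1 4 3 / 4 3 2 5 1 / 3 1 5 2 4 / 1 5 4 3 2 / 2 4 3 1 5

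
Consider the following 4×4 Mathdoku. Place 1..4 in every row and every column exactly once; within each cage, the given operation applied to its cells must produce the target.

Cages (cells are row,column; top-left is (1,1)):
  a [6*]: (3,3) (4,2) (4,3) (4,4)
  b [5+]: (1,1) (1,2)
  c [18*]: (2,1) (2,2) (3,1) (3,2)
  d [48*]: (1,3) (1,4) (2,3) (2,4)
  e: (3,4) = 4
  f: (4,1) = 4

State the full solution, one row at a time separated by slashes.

Cage a needs product 6, so (3,3) = 1.
Cage e is given, which forces (3,4) = 4.
Cage f is a single given cell, which forces (4,1) = 4.
In row 1, 1 can only go at (1,1), so (1,1) = 1.
The two cells of cage b must have sum 5; hence (1,2) = 4.
Row 1 already has 4, leaving (1,3) = 2.
Row 1 already has 2, leaving (1,4) = 3.
Column 1 already has 1, so (2,1) = 3.
Cage c has product 18; hence (2,2) = 1.
2 is placed in column 3, so (2,3) = 4.
3 is placed in column 4, leaving (2,4) = 2.
Cage c has product 18, so (3,1) = 2.
Cage c has product 18, leaving (3,2) = 3.
3 is placed in column 2, so (4,2) = 2.
2 is placed in column 3, leaving (4,3) = 3.
2 is placed in column 4, so (4,4) = 1.

1 4 2 3 / 3 1 4 2 / 2 3 1 4 / 4 2 3 1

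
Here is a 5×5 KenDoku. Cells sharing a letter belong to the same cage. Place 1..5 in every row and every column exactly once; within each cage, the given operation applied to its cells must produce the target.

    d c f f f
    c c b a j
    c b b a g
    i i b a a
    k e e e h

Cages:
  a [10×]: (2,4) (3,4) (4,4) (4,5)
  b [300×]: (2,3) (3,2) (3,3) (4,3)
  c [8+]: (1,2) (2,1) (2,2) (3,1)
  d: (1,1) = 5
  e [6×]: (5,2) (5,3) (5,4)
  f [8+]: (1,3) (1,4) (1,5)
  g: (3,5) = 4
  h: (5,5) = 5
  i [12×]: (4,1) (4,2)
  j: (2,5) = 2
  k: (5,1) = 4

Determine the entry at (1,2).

D is a freebie, leaving (1,1) = 5.
Cage j is a single given cell, leaving (2,5) = 2.
Cage b has product 300, which forces (3,2) = 5.
Cage g is given, leaving (3,5) = 4.
Cage a needs product 10, which forces (4,5) = 1.
K is a freebie; hence (5,1) = 4.
H is a freebie, which forces (5,5) = 5.
1 is placed in column 5, which forces (1,5) = 3.
Row 3 already has 4, so (3,3) = 3.
Column 1 now contains 4, so (4,1) = 3.
Cage i's pair has product 12, so (4,2) = 4.
Row 4 now contains 4; hence (4,3) = 5.
Row 4 now contains 5, leaving (4,4) = 2.
Cage c needs sum 8, leaving (1,2) = 2.
Column 1 already has 3, which forces (2,1) = 1.
The 4 cells of cage c must have sum 8; hence (2,2) = 3.
Column 3 now contains 5, so (2,3) = 4.
Cage a needs product 10, leaving (2,4) = 5.
The 4 cells of cage c must have sum 8, so (3,1) = 2.
Column 4 already has 2, leaving (3,4) = 1.
Column 2 already has 3; hence (5,2) = 1.
Row 5 now contains 1, leaving (5,3) = 2.
1 is placed in column 4, which forces (5,4) = 3.
Column 3 already has 4, leaving (1,3) = 1.
1 is placed in column 4; hence (1,4) = 4.
The full grid is 5 2 1 4 3 / 1 3 4 5 2 / 2 5 3 1 4 / 3 4 5 2 1 / 4 1 2 3 5.

2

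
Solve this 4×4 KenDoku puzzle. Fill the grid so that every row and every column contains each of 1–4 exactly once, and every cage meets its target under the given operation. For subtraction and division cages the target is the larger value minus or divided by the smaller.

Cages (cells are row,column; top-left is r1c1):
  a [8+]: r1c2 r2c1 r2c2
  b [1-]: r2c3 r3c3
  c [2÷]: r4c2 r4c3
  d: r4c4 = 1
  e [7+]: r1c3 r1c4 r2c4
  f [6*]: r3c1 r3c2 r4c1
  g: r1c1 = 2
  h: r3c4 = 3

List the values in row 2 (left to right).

4 1 3 2

Cage g is given; hence r1c1 = 2.
Cage h is given; hence r3c4 = 3.
D is a freebie, leaving r4c4 = 1.
The 3 cells of cage e must have sum 7; hence r1c3 = 1.
1 is placed in column 4, leaving r1c4 = 4.
Cage e has sum 7, which forces r2c4 = 2.
3 is placed in row 3, so r3c1 = 1.
The 3 cells of cage f must have product 6, so r3c2 = 2.
Row 3 now contains 2; hence r3c3 = 4.
1 is placed in row 4, so r4c1 = 3.
Column 2 now contains 2, so r4c2 = 4.
Column 3 now contains 4, so r4c3 = 2.
Row 1 now contains 4, so r1c2 = 3.
Column 1 already has 3; hence r2c1 = 4.
The 3 cells of cage a must have sum 8, which forces r2c2 = 1.
2 is placed in row 2, so r2c3 = 3.
Filled in: 2 3 1 4 / 4 1 3 2 / 1 2 4 3 / 3 4 2 1.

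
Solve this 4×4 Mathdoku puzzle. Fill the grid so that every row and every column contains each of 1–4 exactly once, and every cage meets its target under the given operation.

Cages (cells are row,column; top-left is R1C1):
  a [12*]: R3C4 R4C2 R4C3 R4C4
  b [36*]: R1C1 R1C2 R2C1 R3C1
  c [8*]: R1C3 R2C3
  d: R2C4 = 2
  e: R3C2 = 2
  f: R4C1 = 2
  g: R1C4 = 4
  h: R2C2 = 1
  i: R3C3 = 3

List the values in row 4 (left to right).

Cage b needs product 36, leaving R1C2 = 3.
Cage g is given, so R1C4 = 4.
Cage h is a single given cell, so R2C2 = 1.
Cage d is given, so R2C4 = 2.
Cage e is given; hence R3C2 = 2.
Cage i is given; hence R3C3 = 3.
2 is placed in column 4, so R3C4 = 1.
Cage f is given, so R4C1 = 2.
Column 2 now contains 2, which forces R4C2 = 4.
4 is placed in row 4; hence R4C3 = 1.
1 is placed in column 4, so R4C4 = 3.
Row 1 now contains 4, which forces R1C1 = 1.
Row 1 now contains 4; hence R1C3 = 2.
Cage b needs product 36, so R2C1 = 3.
Row 2 already has 2; hence R2C3 = 4.
1 is placed in row 3, which forces R3C1 = 4.
Completed grid: 1 3 2 4 / 3 1 4 2 / 4 2 3 1 / 2 4 1 3.

2 4 1 3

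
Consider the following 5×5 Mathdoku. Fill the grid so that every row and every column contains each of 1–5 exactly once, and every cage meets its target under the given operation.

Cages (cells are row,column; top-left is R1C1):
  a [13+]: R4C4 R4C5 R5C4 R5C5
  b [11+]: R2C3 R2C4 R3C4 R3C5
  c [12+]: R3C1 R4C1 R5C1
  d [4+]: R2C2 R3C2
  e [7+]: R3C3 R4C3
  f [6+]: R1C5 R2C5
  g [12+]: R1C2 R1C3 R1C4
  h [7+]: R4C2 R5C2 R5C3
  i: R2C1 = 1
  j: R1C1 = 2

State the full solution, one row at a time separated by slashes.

J is a freebie; hence R1C1 = 2.
Cage i is a single given cell, so R2C1 = 1.
Row 2 already has 1, which forces R2C2 = 3.
Column 2 already has 3, leaving R3C2 = 1.
Cage h needs sum 7, so R5C3 = 1.
In row 1, 1 can only go at R1C5, so R1C5 = 1.
Cage f's pair has sum 6; hence R2C5 = 5.
The only place for 1 in row 4 is R4C4.
The 4 cells of cage a must have sum 13, leaving R5C4 = 5.
In row 5, 2 can only go at R5C2, so R5C2 = 2.
Column 2 now contains 2; hence R4C2 = 4.
Row 4 already has 4, so R4C5 = 3.
Column 5 now contains 3; hence R5C5 = 4.
4 is placed in column 2; hence R1C2 = 5.
Cage c has sum 12; hence R3C1 = 4.
The 4 cells of cage b must have sum 11, which forces R3C4 = 3.
Column 5 now contains 3; hence R3C5 = 2.
3 is placed in row 4; hence R4C1 = 5.
Row 4 now contains 5, leaving R4C3 = 2.
Row 5 now contains 4, leaving R5C1 = 3.
Cage g needs sum 12, which forces R1C3 = 3.
Column 4 already has 3; hence R1C4 = 4.
Column 3 already has 2; hence R2C3 = 4.
Cage b needs sum 11; hence R2C4 = 2.
2 is placed in row 3, which forces R3C3 = 5.

2 5 3 4 1 / 1 3 4 2 5 / 4 1 5 3 2 / 5 4 2 1 3 / 3 2 1 5 4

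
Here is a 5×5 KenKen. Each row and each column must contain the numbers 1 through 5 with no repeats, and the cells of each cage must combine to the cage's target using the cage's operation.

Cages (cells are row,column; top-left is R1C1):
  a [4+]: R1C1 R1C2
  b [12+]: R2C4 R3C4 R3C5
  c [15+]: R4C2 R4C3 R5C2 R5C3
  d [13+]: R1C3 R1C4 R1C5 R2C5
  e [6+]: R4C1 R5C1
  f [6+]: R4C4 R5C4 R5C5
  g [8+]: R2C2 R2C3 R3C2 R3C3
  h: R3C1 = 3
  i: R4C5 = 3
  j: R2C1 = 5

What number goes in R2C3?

1

J is a freebie; hence R2C1 = 5.
Cage h is given; hence R3C1 = 3.
Cage i is a single given cell; hence R4C5 = 3.
Column 1 now contains 3, so R1C1 = 1.
Cage a needs two cells with sum 4; hence R1C2 = 3.
Cage b has sum 12, leaving R2C4 = 3.
Column 4 already has 3, which forces R5C4 = 4.
Cage d needs sum 13, which forces R2C5 = 2.
Column 4 now contains 4, which forces R3C4 = 5.
Cage b needs sum 12, which forces R3C5 = 4.
Cage e's pair has sum 6, so R4C1 = 4.
4 is placed in row 4; hence R4C3 = 5.
The 3 cells of cage f must have sum 6, which forces R4C4 = 1.
4 is placed in row 5; hence R5C1 = 2.
Cage f has sum 6; hence R5C5 = 1.
The 4 cells of cage d must have sum 13; hence R1C3 = 4.
Column 4 now contains 5, which forces R1C4 = 2.
Column 5 now contains 4, leaving R1C5 = 5.
Column 3 already has 4; hence R2C3 = 1.
Column 3 already has 1, leaving R3C3 = 2.
5 is placed in row 4, so R4C2 = 2.
1 is placed in row 5, so R5C2 = 5.
1 is placed in row 5, which forces R5C3 = 3.
Row 2 already has 1; hence R2C2 = 4.
2 is placed in row 3, which forces R3C2 = 1.
Completed grid: 1 3 4 2 5 / 5 4 1 3 2 / 3 1 2 5 4 / 4 2 5 1 3 / 2 5 3 4 1.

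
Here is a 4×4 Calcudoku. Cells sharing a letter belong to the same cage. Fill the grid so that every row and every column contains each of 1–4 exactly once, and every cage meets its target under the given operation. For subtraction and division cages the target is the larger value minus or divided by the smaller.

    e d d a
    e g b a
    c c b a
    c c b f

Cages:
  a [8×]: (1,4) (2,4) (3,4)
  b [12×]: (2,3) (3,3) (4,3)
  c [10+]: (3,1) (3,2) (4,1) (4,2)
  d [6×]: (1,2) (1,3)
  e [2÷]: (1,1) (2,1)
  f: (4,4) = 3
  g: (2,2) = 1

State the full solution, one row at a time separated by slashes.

4 3 2 1 / 2 1 3 4 / 3 4 1 2 / 1 2 4 3

Cage g is given, leaving (2,2) = 1.
F is a freebie, which forces (4,4) = 3.
Row 2 needs a 3, and only (2,3) is open for it.
Cage d's pair has product 6, so (1,2) = 3.
Column 3 already has 3, which forces (1,3) = 2.
Cage e needs two cells with quotient 2, so (2,1) = 2.
Row 2 now contains 2; hence (2,4) = 4.
Cage c has sum 10; hence (3,1) = 3.
The 4 cells of cage c must have sum 10, which forces (4,1) = 1.
Row 4 now contains 1, which forces (4,3) = 4.
Column 1 already has 1, leaving (1,1) = 4.
Column 4 now contains 4, leaving (1,4) = 1.
Cage c needs sum 10, leaving (3,2) = 4.
Column 3 now contains 4, so (3,3) = 1.
The 3 cells of cage a must have product 8, which forces (3,4) = 2.
Row 4 now contains 4, leaving (4,2) = 2.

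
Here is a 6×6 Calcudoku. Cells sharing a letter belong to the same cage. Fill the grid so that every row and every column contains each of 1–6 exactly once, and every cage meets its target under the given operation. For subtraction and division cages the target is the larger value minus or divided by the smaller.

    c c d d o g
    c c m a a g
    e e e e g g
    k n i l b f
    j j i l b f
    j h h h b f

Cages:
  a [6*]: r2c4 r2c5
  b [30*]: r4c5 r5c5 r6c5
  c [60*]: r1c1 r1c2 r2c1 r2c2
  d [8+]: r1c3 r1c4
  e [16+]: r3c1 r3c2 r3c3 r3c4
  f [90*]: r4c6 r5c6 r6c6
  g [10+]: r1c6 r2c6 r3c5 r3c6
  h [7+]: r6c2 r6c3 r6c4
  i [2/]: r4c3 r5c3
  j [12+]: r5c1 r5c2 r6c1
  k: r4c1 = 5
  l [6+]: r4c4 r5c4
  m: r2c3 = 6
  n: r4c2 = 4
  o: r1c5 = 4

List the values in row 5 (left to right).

6 3 2 4 1 5

Cage o is given, leaving r1c5 = 4.
Cage m is given, leaving r2c3 = 6.
Cage k is a single given cell; hence r4c1 = 5.
Cage n is a single given cell, which forces r4c2 = 4.
The only place for 6 in column 5 is r4c5.
6 is placed in row 4, so r4c6 = 3.
Row 6 needs a 3, and only r6c1 is open for it.
Cage c needs product 60, leaving r2c2 = 5.
5 is placed in column 2, so r5c2 = 3.
Cage c has product 60, which forces r2c1 = 1.
Row 2 already has 1, leaving r2c6 = 4.
Cage j has sum 12, leaving r5c1 = 6.
Row 5 now contains 6; hence r5c6 = 5.
Column 6 now contains 5; hence r6c6 = 6.
Column 1 now contains 6; hence r1c1 = 2.
The 4 cells of cage c must have product 60, so r1c2 = 6.
Row 1 now contains 2; hence r1c6 = 1.
Column 1 now contains 2; hence r3c1 = 4.
Column 2 now contains 6, which forces r3c2 = 1.
The 4 cells of cage g must have sum 10, leaving r3c5 = 3.
Column 6 already has 1; hence r3c6 = 2.
Cage l's pair has sum 6, so r4c4 = 2.
Row 5 now contains 5; hence r5c4 = 4.
Row 5 now contains 5, so r5c5 = 1.
Column 2 already has 1, which forces r6c2 = 2.
Column 4 now contains 4, leaving r6c4 = 1.
Cage b needs product 30, leaving r6c5 = 5.
Column 4 now contains 2, which forces r2c4 = 3.
Column 5 now contains 3, which forces r2c5 = 2.
3 is placed in row 3; hence r3c3 = 5.
The 4 cells of cage e must have sum 16, so r3c4 = 6.
Row 4 already has 2; hence r4c3 = 1.
Row 5 already has 1, leaving r5c3 = 2.
Row 6 now contains 1; hence r6c3 = 4.
5 is placed in column 3; hence r1c3 = 3.
3 is placed in column 4, which forces r1c4 = 5.
Completed grid: 2 6 3 5 4 1 / 1 5 6 3 2 4 / 4 1 5 6 3 2 / 5 4 1 2 6 3 / 6 3 2 4 1 5 / 3 2 4 1 5 6.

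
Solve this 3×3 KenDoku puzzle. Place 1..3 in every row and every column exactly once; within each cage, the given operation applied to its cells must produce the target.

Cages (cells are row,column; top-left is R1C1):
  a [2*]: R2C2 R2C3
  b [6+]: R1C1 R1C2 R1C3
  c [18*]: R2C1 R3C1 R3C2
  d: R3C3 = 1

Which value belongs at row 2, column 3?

2

Cage c has product 18; hence R2C1 = 3.
The 3 cells of cage c must have product 18, which forces R3C1 = 2.
Cage c has product 18, which forces R3C2 = 3.
Cage d is a single given cell, leaving R3C3 = 1.
Column 1 already has 2, leaving R1C1 = 1.
Cage b has sum 6; hence R1C2 = 2.
Cage b needs sum 6, so R1C3 = 3.
The two cells of cage a must have product 2, which forces R2C2 = 1.
Column 3 already has 1, so R2C3 = 2.
Filled in: 1 2 3 / 3 1 2 / 2 3 1.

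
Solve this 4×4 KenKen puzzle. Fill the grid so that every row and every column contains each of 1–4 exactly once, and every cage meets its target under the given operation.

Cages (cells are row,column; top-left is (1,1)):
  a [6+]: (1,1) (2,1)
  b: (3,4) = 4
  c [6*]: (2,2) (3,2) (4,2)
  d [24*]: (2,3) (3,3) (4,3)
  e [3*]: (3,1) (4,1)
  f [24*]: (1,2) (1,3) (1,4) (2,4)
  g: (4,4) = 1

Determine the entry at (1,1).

2

B is a freebie, leaving (3,4) = 4.
Cage g is given, so (4,4) = 1.
Cage e needs two cells with product 3, leaving (3,1) = 1.
Row 4 now contains 1, so (4,1) = 3.
3 is placed in row 4, leaving (4,2) = 2.
2 is placed in row 4, which forces (4,3) = 4.
The 4 cells of cage f must have product 24, which forces (1,2) = 4.
Column 3 already has 4; hence (1,3) = 1.
The 3 cells of cage c must have product 6, which forces (2,2) = 1.
2 is placed in column 2, so (3,2) = 3.
Row 3 already has 3, which forces (3,3) = 2.
Row 1 now contains 4, which forces (1,1) = 2.
Row 1 now contains 2, so (1,4) = 3.
Cage a's pair has sum 6, leaving (2,1) = 4.
Column 3 now contains 2; hence (2,3) = 3.
3 is placed in column 4, leaving (2,4) = 2.
Filled in: 2 4 1 3 / 4 1 3 2 / 1 3 2 4 / 3 2 4 1.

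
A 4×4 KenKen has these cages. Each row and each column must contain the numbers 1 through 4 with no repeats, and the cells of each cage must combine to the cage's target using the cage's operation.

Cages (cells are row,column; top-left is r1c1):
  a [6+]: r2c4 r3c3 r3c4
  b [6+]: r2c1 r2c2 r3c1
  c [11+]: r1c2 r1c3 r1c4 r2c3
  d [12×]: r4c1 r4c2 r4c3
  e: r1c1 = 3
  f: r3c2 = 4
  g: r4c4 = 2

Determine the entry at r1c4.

4

Cage e is given; hence r1c1 = 3.
Cage f is a single given cell, which forces r3c2 = 4.
Cage g is a single given cell, leaving r4c4 = 2.
Cage c has sum 11, which forces r1c4 = 4.
Cage c needs sum 11, so r2c3 = 4.
Cage a needs sum 6, which forces r3c3 = 2.
Cage c needs sum 11; hence r1c2 = 2.
Column 3 now contains 2, so r1c3 = 1.
The 3 cells of cage b must have sum 6, leaving r2c1 = 2.
Cage b needs sum 6, leaving r2c2 = 3.
Row 2 already has 3, which forces r2c4 = 1.
Row 3 now contains 2; hence r3c1 = 1.
1 is placed in column 4; hence r3c4 = 3.
Cage d has product 12, leaving r4c1 = 4.
Column 2 now contains 3, which forces r4c2 = 1.
1 is placed in column 3; hence r4c3 = 3.
Completed grid: 3 2 1 4 / 2 3 4 1 / 1 4 2 3 / 4 1 3 2.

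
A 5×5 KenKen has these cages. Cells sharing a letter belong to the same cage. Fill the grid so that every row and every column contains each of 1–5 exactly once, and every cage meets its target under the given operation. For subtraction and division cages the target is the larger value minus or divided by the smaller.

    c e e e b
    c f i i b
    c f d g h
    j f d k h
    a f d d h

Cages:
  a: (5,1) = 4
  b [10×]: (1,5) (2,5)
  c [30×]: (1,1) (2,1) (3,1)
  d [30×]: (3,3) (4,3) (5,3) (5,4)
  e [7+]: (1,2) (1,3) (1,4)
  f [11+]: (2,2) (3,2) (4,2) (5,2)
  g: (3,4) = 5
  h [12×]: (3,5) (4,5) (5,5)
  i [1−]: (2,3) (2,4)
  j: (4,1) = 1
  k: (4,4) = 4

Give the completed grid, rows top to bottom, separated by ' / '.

3 4 2 1 5 / 5 1 4 3 2 / 2 3 1 5 4 / 1 2 5 4 3 / 4 5 3 2 1

G is a freebie, so (3,4) = 5.
J is a freebie, leaving (4,1) = 1.
K is a freebie; hence (4,4) = 4.
4 is placed in row 4, which forces (4,5) = 3.
Cage a is a single given cell, which forces (5,1) = 4.
Row 5 already has 4, leaving (5,5) = 1.
Cage d has product 30, which forces (3,3) = 1.
1 is placed in column 5, which forces (3,5) = 4.
Cage f needs sum 11; hence (2,2) = 1.
Cage e needs sum 7, which forces (1,4) = 1.
The only place for 3 in row 1 is (1,1).
Cage c has product 30, which forces (2,1) = 5.
Row 2 already has 5; hence (2,5) = 2.
Column 1 already has 3, which forces (3,1) = 2.
Row 3 now contains 2, so (3,2) = 3.
Column 5 now contains 2, leaving (1,5) = 5.
Cage i needs two cells with difference 1, so (2,3) = 4.
Row 2 already has 2, leaving (2,4) = 3.
Column 4 now contains 3, leaving (5,4) = 2.
Cage e needs sum 7, leaving (1,2) = 4.
4 is placed in column 3, so (1,3) = 2.
Cage f needs sum 11, which forces (4,2) = 2.
Cage d needs product 30, which forces (4,3) = 5.
2 is placed in row 5, which forces (5,2) = 5.
The 4 cells of cage d must have product 30, which forces (5,3) = 3.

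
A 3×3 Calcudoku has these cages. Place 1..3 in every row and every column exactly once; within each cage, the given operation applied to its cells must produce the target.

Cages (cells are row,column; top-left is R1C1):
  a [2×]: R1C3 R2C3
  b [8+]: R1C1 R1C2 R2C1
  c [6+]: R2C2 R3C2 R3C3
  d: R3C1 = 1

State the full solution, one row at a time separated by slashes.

2 3 1 / 3 1 2 / 1 2 3

Cage b has sum 8; hence R1C1 = 2.
Cage b has sum 8; hence R1C2 = 3.
2 is placed in row 1, which forces R1C3 = 1.
The 3 cells of cage b must have sum 8, which forces R2C1 = 3.
Column 3 already has 1, so R2C3 = 2.
Cage d is a single given cell; hence R3C1 = 1.
1 is placed in row 3; hence R3C2 = 2.
Column 3 now contains 2, so R3C3 = 3.
Row 2 already has 2; hence R2C2 = 1.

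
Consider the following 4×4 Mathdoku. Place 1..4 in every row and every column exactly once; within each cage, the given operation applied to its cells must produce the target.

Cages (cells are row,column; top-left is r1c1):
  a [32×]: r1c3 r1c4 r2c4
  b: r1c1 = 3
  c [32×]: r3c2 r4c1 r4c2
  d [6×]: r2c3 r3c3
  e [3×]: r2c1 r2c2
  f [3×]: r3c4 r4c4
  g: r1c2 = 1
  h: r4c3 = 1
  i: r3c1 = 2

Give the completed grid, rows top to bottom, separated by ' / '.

Cage b is given, leaving r1c1 = 3.
G is a freebie; hence r1c2 = 1.
Cage a needs product 32; hence r1c3 = 4.
The 3 cells of cage a must have product 32; hence r1c4 = 2.
Column 1 already has 3, which forces r2c1 = 1.
Column 2 now contains 1, which forces r2c2 = 3.
Row 2 now contains 3; hence r2c3 = 2.
Cage a has product 32, leaving r2c4 = 4.
I is a freebie, leaving r3c1 = 2.
Cage c needs product 32, which forces r3c2 = 4.
Column 3 now contains 2; hence r3c3 = 3.
Row 3 already has 3; hence r3c4 = 1.
The 3 cells of cage c must have product 32, which forces r4c1 = 4.
Cage c needs product 32, which forces r4c2 = 2.
Cage h is given, which forces r4c3 = 1.
Column 4 now contains 1, so r4c4 = 3.

3 1 4 2 / 1 3 2 4 / 2 4 3 1 / 4 2 1 3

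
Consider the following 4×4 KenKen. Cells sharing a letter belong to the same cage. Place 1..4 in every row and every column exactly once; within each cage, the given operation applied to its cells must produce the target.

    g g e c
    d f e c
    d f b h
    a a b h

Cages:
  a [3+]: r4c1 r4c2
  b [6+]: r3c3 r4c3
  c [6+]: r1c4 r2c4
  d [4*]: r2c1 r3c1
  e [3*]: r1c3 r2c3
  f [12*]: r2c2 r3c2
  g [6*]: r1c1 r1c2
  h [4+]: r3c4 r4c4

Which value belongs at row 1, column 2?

In row 1, 1 can only go at r1c3, so r1c3 = 1.
Column 3 now contains 1; hence r2c3 = 3.
3 is placed in row 2, so r2c2 = 4.
Row 2 now contains 4, which forces r2c4 = 2.
Cage f needs two cells with product 12, leaving r3c2 = 3.
3 is placed in row 3, so r3c4 = 1.
1 is placed in column 4, which forces r4c4 = 3.
The two cells of cage g must have product 6; hence r1c1 = 3.
Column 2 now contains 3, leaving r1c2 = 2.
2 is placed in column 4, which forces r1c4 = 4.
Row 2 now contains 4, which forces r2c1 = 1.
1 is placed in row 3; hence r3c1 = 4.
Row 3 now contains 4; hence r3c3 = 2.
Column 1 already has 1, which forces r4c1 = 2.
Column 2 now contains 2, which forces r4c2 = 1.
2 is placed in column 3, so r4c3 = 4.
Filled in: 3 2 1 4 / 1 4 3 2 / 4 3 2 1 / 2 1 4 3.

2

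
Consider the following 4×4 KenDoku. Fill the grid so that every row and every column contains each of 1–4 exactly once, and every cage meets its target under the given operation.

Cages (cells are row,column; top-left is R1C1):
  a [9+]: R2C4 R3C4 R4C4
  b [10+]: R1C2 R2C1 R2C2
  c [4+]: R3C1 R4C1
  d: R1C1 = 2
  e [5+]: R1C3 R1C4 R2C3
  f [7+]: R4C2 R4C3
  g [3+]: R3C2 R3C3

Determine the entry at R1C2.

D is a freebie, which forces R1C1 = 2.
2 is placed in row 1, leaving R1C4 = 1.
1 is placed in row 1; hence R1C3 = 3.
Cage e needs sum 5, so R2C3 = 1.
Column 3 already has 1, which forces R3C3 = 2.
Column 3 already has 3, leaving R4C3 = 4.
Row 1 now contains 3; hence R1C2 = 4.
Cage b has sum 10, which forces R2C1 = 4.
Cage b needs sum 10, leaving R2C2 = 2.
Row 2 now contains 2, leaving R2C4 = 3.
2 is placed in row 3, which forces R3C2 = 1.
3 is placed in column 4; hence R3C4 = 4.
Row 4 now contains 4, so R4C2 = 3.
3 is placed in column 4, which forces R4C4 = 2.
Row 3 now contains 1, so R3C1 = 3.
Row 4 already has 3, which forces R4C1 = 1.
The full grid is 2 4 3 1 / 4 2 1 3 / 3 1 2 4 / 1 3 4 2.

4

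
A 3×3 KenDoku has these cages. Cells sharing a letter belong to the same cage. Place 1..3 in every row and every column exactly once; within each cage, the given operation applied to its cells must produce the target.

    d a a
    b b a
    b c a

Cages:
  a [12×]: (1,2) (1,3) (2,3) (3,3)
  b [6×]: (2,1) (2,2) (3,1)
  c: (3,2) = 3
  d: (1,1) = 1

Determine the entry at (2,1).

Cage d is a single given cell, which forces (1,1) = 1.
Cage a has product 12, so (1,2) = 2.
Row 1 now contains 1, so (1,3) = 3.
C is a freebie, leaving (3,2) = 3.
The 3 cells of cage b must have product 6, leaving (2,1) = 3.
Column 2 already has 3, so (2,2) = 1.
Row 2 already has 1, leaving (2,3) = 2.
Row 3 now contains 3, which forces (3,1) = 2.
2 is placed in column 3, which forces (3,3) = 1.
Filled in: 1 2 3 / 3 1 2 / 2 3 1.

3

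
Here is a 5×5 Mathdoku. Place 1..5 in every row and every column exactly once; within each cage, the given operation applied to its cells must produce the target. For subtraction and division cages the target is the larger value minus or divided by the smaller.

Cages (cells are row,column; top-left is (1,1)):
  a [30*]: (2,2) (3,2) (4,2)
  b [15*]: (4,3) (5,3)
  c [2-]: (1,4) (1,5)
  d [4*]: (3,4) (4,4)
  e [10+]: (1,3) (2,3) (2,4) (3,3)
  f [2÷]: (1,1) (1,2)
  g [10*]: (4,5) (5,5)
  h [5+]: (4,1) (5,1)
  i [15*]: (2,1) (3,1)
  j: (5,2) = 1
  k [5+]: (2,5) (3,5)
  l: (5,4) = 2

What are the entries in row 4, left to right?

1 3 5 4 2

Cage j is a single given cell, which forces (5,2) = 1.
Cage l is given, which forces (5,4) = 2.
2 is placed in row 5, leaving (5,5) = 5.
Cage b needs two cells with product 15, which forces (4,3) = 5.
Column 5 already has 5; hence (4,5) = 2.
Row 5 already has 5; hence (5,3) = 3.
Cage e has sum 10, so (2,4) = 3.
Row 4 already has 2, which forces (4,1) = 1.
Row 4 already has 2, which forces (4,2) = 3.
1 is placed in row 4, which forces (4,4) = 4.
3 is placed in row 5, leaving (5,1) = 4.
4 is placed in column 1, so (1,1) = 2.
The two cells of cage f must have quotient 2, so (1,2) = 4.
Row 1 now contains 4, which forces (1,3) = 1.
Row 1 now contains 1, so (1,4) = 5.
Cage c needs two cells with difference 2, which forces (1,5) = 3.
3 is placed in row 2, so (2,1) = 5.
Row 2 now contains 5; hence (2,2) = 2.
Row 2 now contains 2, so (2,3) = 4.
4 is placed in row 2, which forces (2,5) = 1.
The two cells of cage i must have product 15, which forces (3,1) = 3.
Column 2 already has 2, so (3,2) = 5.
Column 3 already has 4; hence (3,3) = 2.
Column 4 already has 4, which forces (3,4) = 1.
Column 5 now contains 1, leaving (3,5) = 4.
Filled in: 2 4 1 5 3 / 5 2 4 3 1 / 3 5 2 1 4 / 1 3 5 4 2 / 4 1 3 2 5.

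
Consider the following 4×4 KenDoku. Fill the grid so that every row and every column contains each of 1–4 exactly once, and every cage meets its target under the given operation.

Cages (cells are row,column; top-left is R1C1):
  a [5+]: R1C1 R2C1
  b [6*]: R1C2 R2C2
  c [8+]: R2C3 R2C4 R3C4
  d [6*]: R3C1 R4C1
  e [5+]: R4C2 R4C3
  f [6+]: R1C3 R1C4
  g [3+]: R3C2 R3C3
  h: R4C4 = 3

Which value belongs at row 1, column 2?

3

Cage h is given, so R4C4 = 3.
The two cells of cage d must have product 6, which forces R3C1 = 3.
Row 4 now contains 3; hence R4C1 = 2.
The only place for 1 in row 1 is R1C1.
Column 1 already has 1, so R2C1 = 4.
Row 2 already has 4, so R2C4 = 1.
Cage c needs sum 8, so R2C3 = 3.
The 3 cells of cage c must have sum 8, which forces R3C4 = 4.
The two cells of cage b must have product 6, leaving R1C2 = 3.
The two cells of cage f must have sum 6, which forces R1C3 = 4.
Column 4 already has 4, so R1C4 = 2.
3 is placed in row 2, which forces R2C2 = 2.
Column 2 already has 2, leaving R3C2 = 1.
Row 3 now contains 1; hence R3C3 = 2.
Column 2 already has 1, which forces R4C2 = 4.
4 is placed in column 3, which forces R4C3 = 1.
The full grid is 1 3 4 2 / 4 2 3 1 / 3 1 2 4 / 2 4 1 3.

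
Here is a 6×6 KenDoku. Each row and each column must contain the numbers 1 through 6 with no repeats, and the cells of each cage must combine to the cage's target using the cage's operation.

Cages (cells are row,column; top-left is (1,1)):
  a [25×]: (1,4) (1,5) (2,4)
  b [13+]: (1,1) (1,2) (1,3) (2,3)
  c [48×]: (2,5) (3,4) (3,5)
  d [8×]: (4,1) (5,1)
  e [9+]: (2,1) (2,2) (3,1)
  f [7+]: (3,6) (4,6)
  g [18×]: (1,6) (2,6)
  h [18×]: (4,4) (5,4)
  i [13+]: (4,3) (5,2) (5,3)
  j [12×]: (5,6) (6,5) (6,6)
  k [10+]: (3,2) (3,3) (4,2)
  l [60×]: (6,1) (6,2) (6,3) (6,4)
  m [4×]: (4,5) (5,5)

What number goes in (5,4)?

Cage a needs product 25; hence (1,4) = 1.
Cage a needs product 25, which forces (1,5) = 5.
The 3 cells of cage a must have product 25; hence (2,4) = 5.
Cage c needs product 48, so (3,4) = 4.
Column 4 already has 4, so (6,4) = 2.
In row 2, 4 can only go at (2,3), so (2,3) = 4.
Cage b has sum 13, leaving (1,1) = 3.
Cage b needs sum 13, leaving (1,2) = 4.
The 4 cells of cage b must have sum 13, so (1,3) = 2.
Row 1 already has 3, so (1,6) = 6.
Column 6 now contains 6, which forces (2,6) = 3.
The 3 cells of cage e must have sum 9; hence (2,2) = 2.
Row 2 now contains 2, so (2,5) = 6.
6 is placed in column 5, which forces (3,5) = 2.
Row 3 already has 2, leaving (3,6) = 5.
5 is placed in column 6; hence (4,6) = 2.
6 is placed in column 5, which forces (6,5) = 3.
Row 2 now contains 6; hence (2,1) = 1.
Cage e has sum 9; hence (3,1) = 6.
Row 4 now contains 2, leaving (4,1) = 4.
Row 4 already has 4; hence (4,5) = 1.
Cage d's pair has product 8, which forces (5,1) = 2.
Column 5 now contains 1; hence (5,5) = 4.
4 is placed in row 5, which forces (5,6) = 1.
Column 1 now contains 6, leaving (6,1) = 5.
1 is placed in column 6, leaving (6,6) = 4.
The 3 cells of cage k must have sum 10, which forces (4,2) = 6.
The 3 cells of cage i must have sum 13; hence (4,3) = 5.
6 is placed in row 4, leaving (4,4) = 3.
The 3 cells of cage i must have sum 13, so (5,2) = 5.
1 is placed in row 5, which forces (5,3) = 3.
3 is placed in column 4, which forces (5,4) = 6.
6 is placed in column 2, so (6,2) = 1.
1 is placed in row 6, which forces (6,3) = 6.
Column 2 now contains 1; hence (3,2) = 3.
3 is placed in column 3; hence (3,3) = 1.
The full grid is 3 4 2 1 5 6 / 1 2 4 5 6 3 / 6 3 1 4 2 5 / 4 6 5 3 1 2 / 2 5 3 6 4 1 / 5 1 6 2 3 4.

6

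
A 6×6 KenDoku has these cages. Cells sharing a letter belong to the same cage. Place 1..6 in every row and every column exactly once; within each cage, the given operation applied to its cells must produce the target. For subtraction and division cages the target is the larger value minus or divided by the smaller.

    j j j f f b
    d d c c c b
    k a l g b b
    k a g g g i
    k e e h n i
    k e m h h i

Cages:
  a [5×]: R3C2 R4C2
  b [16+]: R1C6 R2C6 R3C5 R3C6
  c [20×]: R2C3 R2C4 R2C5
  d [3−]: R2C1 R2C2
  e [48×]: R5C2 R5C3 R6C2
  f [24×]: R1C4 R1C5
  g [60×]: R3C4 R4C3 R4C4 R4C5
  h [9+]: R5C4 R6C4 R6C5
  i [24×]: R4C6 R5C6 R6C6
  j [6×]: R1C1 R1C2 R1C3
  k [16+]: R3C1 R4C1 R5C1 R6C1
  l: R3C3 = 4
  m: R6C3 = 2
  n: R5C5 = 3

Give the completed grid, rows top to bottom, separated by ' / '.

2 3 1 6 4 5 / 3 6 5 4 1 2 / 1 5 4 2 6 3 / 4 1 3 5 2 6 / 5 2 6 1 3 4 / 6 4 2 3 5 1

L is a freebie, so R3C3 = 4.
Cage n is given, so R5C5 = 3.
M is a freebie, so R6C3 = 2.
Cage e needs product 48, so R5C2 = 2.
Column 3 already has 2; hence R5C3 = 6.
Cage e needs product 48, so R6C2 = 4.
Cage j has product 6, so R1C1 = 2.
The 3 cells of cage h must have sum 9, which forces R6C4 = 3.
The only place for 5 in row 1 is R1C6.
In row 2, 2 can only go at R2C6, so R2C6 = 2.
Cage b needs sum 16, so R3C5 = 6.
Cage b has sum 16, so R3C6 = 3.
The two cells of cage f must have product 24, which forces R1C4 = 6.
6 is placed in column 5, which forces R1C5 = 4.
Cage c needs product 20; hence R2C4 = 4.
Cage g needs product 60, which forces R4C3 = 3.
Column 4 now contains 4; hence R4C4 = 5.
Column 4 already has 5, so R5C4 = 1.
Row 5 now contains 1, so R5C6 = 4.
The 3 cells of cage j must have product 6, leaving R1C2 = 3.
3 is placed in column 3, which forces R1C3 = 1.
3 is placed in column 2, which forces R2C2 = 6.
Column 3 already has 1, so R2C3 = 5.
Row 2 already has 5, leaving R2C5 = 1.
The 4 cells of cage k must have sum 16, so R3C1 = 1.
The two cells of cage a must have product 5, leaving R3C2 = 5.
Column 4 already has 1; hence R3C4 = 2.
Cage k has sum 16, leaving R4C1 = 4.
5 is placed in row 4; hence R4C2 = 1.
The 4 cells of cage g must have product 60; hence R4C5 = 2.
Row 4 now contains 1, leaving R4C6 = 6.
4 is placed in row 5; hence R5C1 = 5.
Cage k has sum 16, leaving R6C1 = 6.
The 3 cells of cage h must have sum 9; hence R6C5 = 5.
Column 6 now contains 6, leaving R6C6 = 1.
6 is placed in row 2, leaving R2C1 = 3.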